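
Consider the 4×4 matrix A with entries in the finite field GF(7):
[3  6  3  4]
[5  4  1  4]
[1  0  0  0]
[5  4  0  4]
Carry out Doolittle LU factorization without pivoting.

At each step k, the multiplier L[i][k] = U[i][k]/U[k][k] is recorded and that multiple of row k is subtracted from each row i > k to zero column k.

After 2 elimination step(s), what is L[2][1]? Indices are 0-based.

L[2][1] = 5

k=0: U[0][0]=3
  eliminate (1,0): mult=4, new row 1: (0, 1, 3, 2); set L[1][0]=4
  eliminate (2,0): mult=5, new row 2: (0, 5, 6, 1); set L[2][0]=5
  eliminate (3,0): mult=4, new row 3: (0, 1, 2, 2); set L[3][0]=4
k=1: U[1][1]=1
  eliminate (2,1): mult=5, new row 2: (0, 0, 5, 5); set L[2][1]=5
  eliminate (3,1): mult=1, new row 3: (0, 0, 6, 0); set L[3][1]=1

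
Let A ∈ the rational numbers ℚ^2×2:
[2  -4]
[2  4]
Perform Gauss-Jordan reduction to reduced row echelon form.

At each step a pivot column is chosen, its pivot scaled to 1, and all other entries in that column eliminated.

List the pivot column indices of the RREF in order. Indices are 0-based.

pivot(0,0)=2: scale R0 → (1, -2)
  clear (1,0): R1 −= (2)R0 → (0, 8)
pivot(1,1)=8: scale R1 → (0, 1)
  clear (0,1): R0 −= (-2)R1 → (1, 0)

pivot columns: 0, 1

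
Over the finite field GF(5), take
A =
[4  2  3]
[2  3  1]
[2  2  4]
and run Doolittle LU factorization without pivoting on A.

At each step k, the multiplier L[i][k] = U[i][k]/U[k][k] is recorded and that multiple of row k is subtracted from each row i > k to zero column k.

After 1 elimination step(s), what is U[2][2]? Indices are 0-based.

[col 0] pivot 4
  R1 -= 3*R0 → (0, 2, 2)  (L[1][0] := 3)
  R2 -= 3*R0 → (0, 1, 0)  (L[2][0] := 3)

U[2][2] = 0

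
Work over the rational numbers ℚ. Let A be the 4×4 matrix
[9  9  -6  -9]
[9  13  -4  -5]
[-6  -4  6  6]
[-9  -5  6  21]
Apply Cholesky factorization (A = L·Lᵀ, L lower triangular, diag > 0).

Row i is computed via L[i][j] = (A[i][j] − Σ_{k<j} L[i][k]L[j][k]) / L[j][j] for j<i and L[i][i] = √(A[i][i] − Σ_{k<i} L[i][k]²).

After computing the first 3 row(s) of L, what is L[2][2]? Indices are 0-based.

Step 1: L[0][0] = √(9) = 3.
  L[1][0] = (9) / L[0][0] = 3.
Step 2: L[1][1] = √(4) = 2.
  L[2][0] = (-6) / L[0][0] = -2.
  L[2][1] = (2) / L[1][1] = 1.
Step 3: L[2][2] = √(1) = 1.

L[2][2] = 1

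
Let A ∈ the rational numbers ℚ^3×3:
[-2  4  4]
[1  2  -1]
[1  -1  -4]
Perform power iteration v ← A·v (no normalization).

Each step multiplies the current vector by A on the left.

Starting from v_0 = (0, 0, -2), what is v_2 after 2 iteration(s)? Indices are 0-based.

v_2 = (56, -12, -42)

v_0 = (0, 0, -2).
v_1 = A·v_0 = (-8, 2, 8).
v_2 = A·v_1 = (56, -12, -42).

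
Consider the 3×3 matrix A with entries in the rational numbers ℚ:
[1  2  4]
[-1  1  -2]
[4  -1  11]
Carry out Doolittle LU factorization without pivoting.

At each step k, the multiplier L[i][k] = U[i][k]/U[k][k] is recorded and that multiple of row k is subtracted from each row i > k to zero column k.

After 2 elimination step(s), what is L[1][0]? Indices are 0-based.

k=0: U[0][0]=1
  eliminate (1,0): mult=-1, new row 1: (0, 3, 2); set L[1][0]=-1
  eliminate (2,0): mult=4, new row 2: (0, -9, -5); set L[2][0]=4
k=1: U[1][1]=3
  eliminate (2,1): mult=-3, new row 2: (0, 0, 1); set L[2][1]=-3

L[1][0] = -1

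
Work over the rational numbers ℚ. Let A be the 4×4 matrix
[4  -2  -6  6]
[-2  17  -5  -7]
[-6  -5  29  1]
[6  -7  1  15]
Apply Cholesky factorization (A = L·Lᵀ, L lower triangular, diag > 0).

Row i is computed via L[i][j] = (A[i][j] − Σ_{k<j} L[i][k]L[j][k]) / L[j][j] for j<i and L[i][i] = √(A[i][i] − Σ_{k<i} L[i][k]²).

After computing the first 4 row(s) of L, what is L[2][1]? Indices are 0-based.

L[2][1] = -2

Step 1: L[0][0] = √(4) = 2.
  L[1][0] = (-2) / L[0][0] = -1.
Step 2: L[1][1] = √(16) = 4.
  L[2][0] = (-6) / L[0][0] = -3.
  L[2][1] = (-8) / L[1][1] = -2.
Step 3: L[2][2] = √(16) = 4.
  L[3][0] = (6) / L[0][0] = 3.
  L[3][1] = (-4) / L[1][1] = -1.
  L[3][2] = (8) / L[2][2] = 2.
Step 4: L[3][3] = √(1) = 1.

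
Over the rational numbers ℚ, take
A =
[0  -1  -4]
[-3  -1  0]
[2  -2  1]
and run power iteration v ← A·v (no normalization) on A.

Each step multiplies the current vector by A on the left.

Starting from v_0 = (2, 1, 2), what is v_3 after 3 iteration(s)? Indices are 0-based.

v_3 = (-34, -7, -86)

v_0 = (2, 1, 2).
v_1 = A·v_0 = (-9, -7, 4).
v_2 = A·v_1 = (-9, 34, 0).
v_3 = A·v_2 = (-34, -7, -86).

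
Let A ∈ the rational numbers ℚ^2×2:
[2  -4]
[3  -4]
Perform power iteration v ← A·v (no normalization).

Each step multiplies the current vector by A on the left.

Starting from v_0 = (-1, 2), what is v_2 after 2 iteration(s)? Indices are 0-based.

v_0 = (-1, 2).
v_1 = A·v_0 = (-10, -11).
v_2 = A·v_1 = (24, 14).

v_2 = (24, 14)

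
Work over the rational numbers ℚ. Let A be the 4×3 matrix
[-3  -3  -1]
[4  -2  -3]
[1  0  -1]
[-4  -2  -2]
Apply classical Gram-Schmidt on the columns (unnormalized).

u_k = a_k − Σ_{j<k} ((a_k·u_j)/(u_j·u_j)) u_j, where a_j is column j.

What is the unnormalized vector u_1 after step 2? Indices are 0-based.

u_1 = (-33/14, -20/7, -3/14, -8/7)

Step 1: u_0 = a_0 = (-3, 4, 1, -4).
Step 2: u_1 = a_1 − (3/14)·u_0 = (-33/14, -20/7, -3/14, -8/7).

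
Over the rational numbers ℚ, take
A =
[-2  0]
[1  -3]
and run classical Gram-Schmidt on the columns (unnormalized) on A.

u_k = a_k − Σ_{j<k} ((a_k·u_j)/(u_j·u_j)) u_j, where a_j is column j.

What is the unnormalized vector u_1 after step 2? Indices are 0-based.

u_1 = (-6/5, -12/5)

Step 1: u_0 = a_0 = (-2, 1).
Step 2: u_1 = a_1 − (-3/5)·u_0 = (-6/5, -12/5).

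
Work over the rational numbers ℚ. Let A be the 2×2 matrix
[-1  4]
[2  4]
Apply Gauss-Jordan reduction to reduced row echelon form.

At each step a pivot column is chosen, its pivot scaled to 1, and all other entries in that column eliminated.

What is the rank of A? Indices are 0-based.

rank = 2

[1] R0 /= -1  ⇒  (1, -4)
     R1 -= 2·R0  ⇒  (0, 12)
[2] R1 /= 12  ⇒  (0, 1)
     R0 -= -4·R1  ⇒  (1, 0)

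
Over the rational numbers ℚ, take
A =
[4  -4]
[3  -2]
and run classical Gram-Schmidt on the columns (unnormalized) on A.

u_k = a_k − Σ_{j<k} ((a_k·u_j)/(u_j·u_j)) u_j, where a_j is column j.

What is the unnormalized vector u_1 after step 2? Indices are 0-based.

Step 1: u_0 = a_0 = (4, 3).
Step 2: u_1 = a_1 − (-22/25)·u_0 = (-12/25, 16/25).

u_1 = (-12/25, 16/25)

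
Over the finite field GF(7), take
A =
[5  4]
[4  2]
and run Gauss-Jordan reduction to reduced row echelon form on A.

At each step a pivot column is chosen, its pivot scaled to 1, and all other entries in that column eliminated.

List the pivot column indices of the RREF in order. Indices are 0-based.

step 1: normalize row 0 (÷5) = (1, 5)
  row 1: subtract 4×row0 = (0, 3)
step 2: normalize row 1 (÷3) = (0, 1)
  row 0: subtract 5×row1 = (1, 0)

pivot columns: 0, 1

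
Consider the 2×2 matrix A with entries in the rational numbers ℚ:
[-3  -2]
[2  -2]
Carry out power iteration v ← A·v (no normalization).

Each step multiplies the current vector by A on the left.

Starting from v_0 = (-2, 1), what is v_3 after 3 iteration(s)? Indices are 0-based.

v_3 = (-40, -40)

v_0 = (-2, 1).
v_1 = A·v_0 = (4, -6).
v_2 = A·v_1 = (0, 20).
v_3 = A·v_2 = (-40, -40).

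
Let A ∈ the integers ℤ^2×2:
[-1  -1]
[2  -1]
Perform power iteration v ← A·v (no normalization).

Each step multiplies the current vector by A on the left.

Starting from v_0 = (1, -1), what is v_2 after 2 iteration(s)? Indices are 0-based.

v_2 = (-3, -3)

v_0 = (1, -1).
v_1 = A·v_0 = (0, 3).
v_2 = A·v_1 = (-3, -3).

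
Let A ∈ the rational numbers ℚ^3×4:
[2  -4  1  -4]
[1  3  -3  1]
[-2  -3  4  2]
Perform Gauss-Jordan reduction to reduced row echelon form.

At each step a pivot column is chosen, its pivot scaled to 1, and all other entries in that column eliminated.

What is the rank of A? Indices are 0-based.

rank = 3

pivot(0,0)=2: scale R0 → (1, -2, 1/2, -2)
  clear (1,0): R1 −= (1)R0 → (0, 5, -7/2, 3)
  clear (2,0): R2 −= (-2)R0 → (0, -7, 5, -2)
pivot(1,1)=5: scale R1 → (0, 1, -7/10, 3/5)
  clear (0,1): R0 −= (-2)R1 → (1, 0, -9/10, -4/5)
  clear (2,1): R2 −= (-7)R1 → (0, 0, 1/10, 11/5)
pivot(2,2)=1/10: scale R2 → (0, 0, 1, 22)
  clear (0,2): R0 −= (-9/10)R2 → (1, 0, 0, 19)
  clear (1,2): R1 −= (-7/10)R2 → (0, 1, 0, 16)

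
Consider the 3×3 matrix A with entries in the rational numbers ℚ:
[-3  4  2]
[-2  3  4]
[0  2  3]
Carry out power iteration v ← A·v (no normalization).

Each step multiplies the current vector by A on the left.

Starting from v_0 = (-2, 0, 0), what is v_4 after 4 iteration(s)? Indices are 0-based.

v_4 = (126, 160, 144)

v_0 = (-2, 0, 0).
v_1 = A·v_0 = (6, 4, 0).
v_2 = A·v_1 = (-2, 0, 8).
v_3 = A·v_2 = (22, 36, 24).
v_4 = A·v_3 = (126, 160, 144).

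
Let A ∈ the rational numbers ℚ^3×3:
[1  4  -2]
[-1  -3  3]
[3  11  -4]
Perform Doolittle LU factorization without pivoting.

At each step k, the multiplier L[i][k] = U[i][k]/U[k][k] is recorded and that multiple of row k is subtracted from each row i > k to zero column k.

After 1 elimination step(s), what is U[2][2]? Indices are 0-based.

Step 1: pivot at (0,0) is 1.
  row1 ← row1 − (-1)·row0  ⇒  L[1][0]=-1, U row1=(0, 1, 1)
  row2 ← row2 − (3)·row0  ⇒  L[2][0]=3, U row2=(0, -1, 2)

U[2][2] = 2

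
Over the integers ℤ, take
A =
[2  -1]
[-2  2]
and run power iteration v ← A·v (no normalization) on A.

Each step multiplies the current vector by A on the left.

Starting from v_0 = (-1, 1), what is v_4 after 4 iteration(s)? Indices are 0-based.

v_4 = (-116, 164)

v_0 = (-1, 1).
v_1 = A·v_0 = (-3, 4).
v_2 = A·v_1 = (-10, 14).
v_3 = A·v_2 = (-34, 48).
v_4 = A·v_3 = (-116, 164).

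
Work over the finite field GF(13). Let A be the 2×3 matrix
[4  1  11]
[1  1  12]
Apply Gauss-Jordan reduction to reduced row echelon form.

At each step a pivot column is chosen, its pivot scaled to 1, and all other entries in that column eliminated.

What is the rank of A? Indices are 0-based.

rank = 2

[1] R0 /= 4  ⇒  (1, 10, 6)
     R1 -= 1·R0  ⇒  (0, 4, 6)
[2] R1 /= 4  ⇒  (0, 1, 8)
     R0 -= 10·R1  ⇒  (1, 0, 4)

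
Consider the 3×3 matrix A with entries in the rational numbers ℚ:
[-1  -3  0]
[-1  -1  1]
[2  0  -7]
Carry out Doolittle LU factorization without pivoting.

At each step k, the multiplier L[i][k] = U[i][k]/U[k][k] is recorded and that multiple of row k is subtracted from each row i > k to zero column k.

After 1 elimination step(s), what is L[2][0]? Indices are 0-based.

L[2][0] = -2

[col 0] pivot -1
  R1 -= 1*R0 → (0, 2, 1)  (L[1][0] := 1)
  R2 -= -2*R0 → (0, -6, -7)  (L[2][0] := -2)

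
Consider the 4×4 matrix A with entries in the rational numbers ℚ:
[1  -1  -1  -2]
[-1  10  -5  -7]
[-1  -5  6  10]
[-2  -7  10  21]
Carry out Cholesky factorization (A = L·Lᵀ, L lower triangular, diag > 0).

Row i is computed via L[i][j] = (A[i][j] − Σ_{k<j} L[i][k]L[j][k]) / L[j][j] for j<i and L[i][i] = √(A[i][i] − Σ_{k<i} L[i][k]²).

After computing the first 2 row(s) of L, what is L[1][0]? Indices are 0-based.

Step 1: L[0][0] = √(1) = 1.
  L[1][0] = (-1) / L[0][0] = -1.
Step 2: L[1][1] = √(9) = 3.

L[1][0] = -1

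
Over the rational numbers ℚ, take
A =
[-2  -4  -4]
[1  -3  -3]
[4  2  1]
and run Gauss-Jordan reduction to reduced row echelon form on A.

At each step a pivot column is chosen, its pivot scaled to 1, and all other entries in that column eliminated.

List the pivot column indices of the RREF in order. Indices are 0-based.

step 1: normalize row 0 (÷-2) = (1, 2, 2)
  row 1: subtract 1×row0 = (0, -5, -5)
  row 2: subtract 4×row0 = (0, -6, -7)
step 2: normalize row 1 (÷-5) = (0, 1, 1)
  row 0: subtract 2×row1 = (1, 0, 0)
  row 2: subtract -6×row1 = (0, 0, -1)
step 3: normalize row 2 (÷-1) = (0, 0, 1)
  row 1: subtract 1×row2 = (0, 1, 0)

pivot columns: 0, 1, 2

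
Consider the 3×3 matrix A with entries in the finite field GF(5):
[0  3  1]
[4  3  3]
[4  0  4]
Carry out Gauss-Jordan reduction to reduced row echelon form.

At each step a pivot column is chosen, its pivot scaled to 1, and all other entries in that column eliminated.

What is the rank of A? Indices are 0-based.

rank = 3

step 1: exchange rows 0,1
step 1: normalize row 0 (÷4) = (1, 2, 2)
  row 2: subtract 4×row0 = (0, 2, 1)
step 2: normalize row 1 (÷3) = (0, 1, 2)
  row 0: subtract 2×row1 = (1, 0, 3)
  row 2: subtract 2×row1 = (0, 0, 2)
step 3: normalize row 2 (÷2) = (0, 0, 1)
  row 0: subtract 3×row2 = (1, 0, 0)
  row 1: subtract 2×row2 = (0, 1, 0)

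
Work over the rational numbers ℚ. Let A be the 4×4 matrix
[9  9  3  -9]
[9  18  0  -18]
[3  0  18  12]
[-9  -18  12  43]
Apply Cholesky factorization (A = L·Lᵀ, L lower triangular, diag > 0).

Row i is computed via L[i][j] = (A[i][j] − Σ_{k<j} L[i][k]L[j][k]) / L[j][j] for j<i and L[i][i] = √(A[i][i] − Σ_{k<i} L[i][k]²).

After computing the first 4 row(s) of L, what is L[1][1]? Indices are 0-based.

L[1][1] = 3

Step 1: L[0][0] = √(9) = 3.
  L[1][0] = (9) / L[0][0] = 3.
Step 2: L[1][1] = √(9) = 3.
  L[2][0] = (3) / L[0][0] = 1.
  L[2][1] = (-3) / L[1][1] = -1.
Step 3: L[2][2] = √(16) = 4.
  L[3][0] = (-9) / L[0][0] = -3.
  L[3][1] = (-9) / L[1][1] = -3.
  L[3][2] = (12) / L[2][2] = 3.
Step 4: L[3][3] = √(16) = 4.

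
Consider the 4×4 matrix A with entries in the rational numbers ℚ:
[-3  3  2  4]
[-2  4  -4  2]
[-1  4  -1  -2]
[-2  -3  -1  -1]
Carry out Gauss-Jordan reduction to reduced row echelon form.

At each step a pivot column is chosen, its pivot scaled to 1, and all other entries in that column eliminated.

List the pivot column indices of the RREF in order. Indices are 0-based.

step 1: normalize row 0 (÷-3) = (1, -1, -2/3, -4/3)
  row 1: subtract -2×row0 = (0, 2, -16/3, -2/3)
  row 2: subtract -1×row0 = (0, 3, -5/3, -10/3)
  row 3: subtract -2×row0 = (0, -5, -7/3, -11/3)
step 2: normalize row 1 (÷2) = (0, 1, -8/3, -1/3)
  row 0: subtract -1×row1 = (1, 0, -10/3, -5/3)
  row 2: subtract 3×row1 = (0, 0, 19/3, -7/3)
  row 3: subtract -5×row1 = (0, 0, -47/3, -16/3)
step 3: normalize row 2 (÷19/3) = (0, 0, 1, -7/19)
  row 0: subtract -10/3×row2 = (1, 0, 0, -55/19)
  row 1: subtract -8/3×row2 = (0, 1, 0, -25/19)
  row 3: subtract -47/3×row2 = (0, 0, 0, -211/19)
step 4: normalize row 3 (÷-211/19) = (0, 0, 0, 1)
  row 0: subtract -55/19×row3 = (1, 0, 0, 0)
  row 1: subtract -25/19×row3 = (0, 1, 0, 0)
  row 2: subtract -7/19×row3 = (0, 0, 1, 0)

pivot columns: 0, 1, 2, 3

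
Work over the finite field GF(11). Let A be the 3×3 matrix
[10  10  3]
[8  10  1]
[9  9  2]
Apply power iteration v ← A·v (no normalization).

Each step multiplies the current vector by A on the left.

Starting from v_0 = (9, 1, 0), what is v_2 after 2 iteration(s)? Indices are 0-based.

v_0 = (9, 1, 0).
v_1 = A·v_0 = (1, 5, 2).
v_2 = A·v_1 = (0, 5, 3).

v_2 = (0, 5, 3)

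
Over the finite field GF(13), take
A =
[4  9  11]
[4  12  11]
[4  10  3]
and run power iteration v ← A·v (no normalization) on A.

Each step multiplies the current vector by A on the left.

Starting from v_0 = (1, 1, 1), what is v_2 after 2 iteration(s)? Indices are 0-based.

v_2 = (6, 9, 1)

v_0 = (1, 1, 1).
v_1 = A·v_0 = (11, 1, 4).
v_2 = A·v_1 = (6, 9, 1).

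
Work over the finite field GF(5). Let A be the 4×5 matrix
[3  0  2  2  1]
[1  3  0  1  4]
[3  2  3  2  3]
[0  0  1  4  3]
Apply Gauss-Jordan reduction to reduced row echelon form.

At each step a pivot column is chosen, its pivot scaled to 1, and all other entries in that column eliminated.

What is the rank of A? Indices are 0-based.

pivot(0,0)=3: scale R0 → (1, 0, 4, 4, 2)
  clear (1,0): R1 −= (1)R0 → (0, 3, 1, 2, 2)
  clear (2,0): R2 −= (3)R0 → (0, 2, 1, 0, 2)
pivot(1,1)=3: scale R1 → (0, 1, 2, 4, 4)
  clear (2,1): R2 −= (2)R1 → (0, 0, 2, 2, 4)
pivot(2,2)=2: scale R2 → (0, 0, 1, 1, 2)
  clear (0,2): R0 −= (4)R2 → (1, 0, 0, 0, 4)
  clear (1,2): R1 −= (2)R2 → (0, 1, 0, 2, 0)
  clear (3,2): R3 −= (1)R2 → (0, 0, 0, 3, 1)
pivot(3,3)=3: scale R3 → (0, 0, 0, 1, 2)
  clear (1,3): R1 −= (2)R3 → (0, 1, 0, 0, 1)
  clear (2,3): R2 −= (1)R3 → (0, 0, 1, 0, 0)

rank = 4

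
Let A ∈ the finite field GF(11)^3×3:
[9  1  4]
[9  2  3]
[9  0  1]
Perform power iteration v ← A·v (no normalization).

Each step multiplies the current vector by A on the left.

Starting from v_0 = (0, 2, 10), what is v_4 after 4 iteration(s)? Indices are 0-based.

v_4 = (2, 3, 8)

v_0 = (0, 2, 10).
v_1 = A·v_0 = (9, 1, 10).
v_2 = A·v_1 = (1, 3, 3).
v_3 = A·v_2 = (2, 2, 1).
v_4 = A·v_3 = (2, 3, 8).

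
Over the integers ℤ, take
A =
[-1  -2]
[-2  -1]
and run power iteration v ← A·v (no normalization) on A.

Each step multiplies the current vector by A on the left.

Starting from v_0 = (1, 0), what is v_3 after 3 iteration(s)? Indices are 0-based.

v_3 = (-13, -14)

v_0 = (1, 0).
v_1 = A·v_0 = (-1, -2).
v_2 = A·v_1 = (5, 4).
v_3 = A·v_2 = (-13, -14).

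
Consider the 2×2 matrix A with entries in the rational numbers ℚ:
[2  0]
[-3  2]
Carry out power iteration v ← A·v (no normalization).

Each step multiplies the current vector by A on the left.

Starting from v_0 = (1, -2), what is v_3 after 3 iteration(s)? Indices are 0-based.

v_0 = (1, -2).
v_1 = A·v_0 = (2, -7).
v_2 = A·v_1 = (4, -20).
v_3 = A·v_2 = (8, -52).

v_3 = (8, -52)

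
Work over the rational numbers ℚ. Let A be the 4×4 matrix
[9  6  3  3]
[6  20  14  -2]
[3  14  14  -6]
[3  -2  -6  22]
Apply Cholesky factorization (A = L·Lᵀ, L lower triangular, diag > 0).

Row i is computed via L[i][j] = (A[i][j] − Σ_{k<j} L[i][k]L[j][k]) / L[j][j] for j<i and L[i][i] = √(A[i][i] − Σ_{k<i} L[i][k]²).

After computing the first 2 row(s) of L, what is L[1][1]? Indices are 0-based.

Step 1: L[0][0] = √(9) = 3.
  L[1][0] = (6) / L[0][0] = 2.
Step 2: L[1][1] = √(16) = 4.

L[1][1] = 4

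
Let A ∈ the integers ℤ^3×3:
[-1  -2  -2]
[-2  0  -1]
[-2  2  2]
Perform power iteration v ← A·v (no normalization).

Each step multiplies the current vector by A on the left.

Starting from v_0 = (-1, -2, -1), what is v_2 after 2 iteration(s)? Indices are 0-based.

v_0 = (-1, -2, -1).
v_1 = A·v_0 = (7, 3, -4).
v_2 = A·v_1 = (-5, -10, -16).

v_2 = (-5, -10, -16)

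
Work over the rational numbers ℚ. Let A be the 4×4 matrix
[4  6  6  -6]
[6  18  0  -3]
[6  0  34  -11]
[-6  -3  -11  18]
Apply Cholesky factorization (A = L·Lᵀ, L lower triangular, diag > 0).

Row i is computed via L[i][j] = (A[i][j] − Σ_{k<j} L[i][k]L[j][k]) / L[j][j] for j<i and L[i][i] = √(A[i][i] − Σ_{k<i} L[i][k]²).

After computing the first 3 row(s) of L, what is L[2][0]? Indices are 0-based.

Step 1: L[0][0] = √(4) = 2.
  L[1][0] = (6) / L[0][0] = 3.
Step 2: L[1][1] = √(9) = 3.
  L[2][0] = (6) / L[0][0] = 3.
  L[2][1] = (-9) / L[1][1] = -3.
Step 3: L[2][2] = √(16) = 4.

L[2][0] = 3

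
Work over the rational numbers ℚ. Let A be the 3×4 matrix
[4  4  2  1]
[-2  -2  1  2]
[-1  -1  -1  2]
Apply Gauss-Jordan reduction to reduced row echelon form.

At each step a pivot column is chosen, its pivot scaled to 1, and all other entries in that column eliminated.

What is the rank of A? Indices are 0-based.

pivot(0,0)=4: scale R0 → (1, 1, 1/2, 1/4)
  clear (1,0): R1 −= (-2)R0 → (0, 0, 2, 5/2)
  clear (2,0): R2 −= (-1)R0 → (0, 0, -1/2, 9/4)
col 1: no nonzero at/below row 1; advance.
pivot(1,2)=2: scale R1 → (0, 0, 1, 5/4)
  clear (0,2): R0 −= (1/2)R1 → (1, 1, 0, -3/8)
  clear (2,2): R2 −= (-1/2)R1 → (0, 0, 0, 23/8)
pivot(2,3)=23/8: scale R2 → (0, 0, 0, 1)
  clear (0,3): R0 −= (-3/8)R2 → (1, 1, 0, 0)
  clear (1,3): R1 −= (5/4)R2 → (0, 0, 1, 0)

rank = 3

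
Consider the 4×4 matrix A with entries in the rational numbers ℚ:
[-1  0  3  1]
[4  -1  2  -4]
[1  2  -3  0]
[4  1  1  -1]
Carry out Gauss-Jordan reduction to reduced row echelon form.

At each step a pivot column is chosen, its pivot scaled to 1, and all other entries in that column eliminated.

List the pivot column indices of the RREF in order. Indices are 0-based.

pivot columns: 0, 1, 2, 3

pivot(0,0)=-1: scale R0 → (1, 0, -3, -1)
  clear (1,0): R1 −= (4)R0 → (0, -1, 14, 0)
  clear (2,0): R2 −= (1)R0 → (0, 2, 0, 1)
  clear (3,0): R3 −= (4)R0 → (0, 1, 13, 3)
pivot(1,1)=-1: scale R1 → (0, 1, -14, 0)
  clear (2,1): R2 −= (2)R1 → (0, 0, 28, 1)
  clear (3,1): R3 −= (1)R1 → (0, 0, 27, 3)
pivot(2,2)=28: scale R2 → (0, 0, 1, 1/28)
  clear (0,2): R0 −= (-3)R2 → (1, 0, 0, -25/28)
  clear (1,2): R1 −= (-14)R2 → (0, 1, 0, 1/2)
  clear (3,2): R3 −= (27)R2 → (0, 0, 0, 57/28)
pivot(3,3)=57/28: scale R3 → (0, 0, 0, 1)
  clear (0,3): R0 −= (-25/28)R3 → (1, 0, 0, 0)
  clear (1,3): R1 −= (1/2)R3 → (0, 1, 0, 0)
  clear (2,3): R2 −= (1/28)R3 → (0, 0, 1, 0)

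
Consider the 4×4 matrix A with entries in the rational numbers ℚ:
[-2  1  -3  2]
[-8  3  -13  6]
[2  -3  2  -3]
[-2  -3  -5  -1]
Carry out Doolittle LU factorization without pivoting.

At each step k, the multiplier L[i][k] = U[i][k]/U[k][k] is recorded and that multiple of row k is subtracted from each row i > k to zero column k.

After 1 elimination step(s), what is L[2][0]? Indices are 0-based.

L[2][0] = -1

Step 1: pivot at (0,0) is -2.
  row1 ← row1 − (4)·row0  ⇒  L[1][0]=4, U row1=(0, -1, -1, -2)
  row2 ← row2 − (-1)·row0  ⇒  L[2][0]=-1, U row2=(0, -2, -1, -1)
  row3 ← row3 − (1)·row0  ⇒  L[3][0]=1, U row3=(0, -4, -2, -3)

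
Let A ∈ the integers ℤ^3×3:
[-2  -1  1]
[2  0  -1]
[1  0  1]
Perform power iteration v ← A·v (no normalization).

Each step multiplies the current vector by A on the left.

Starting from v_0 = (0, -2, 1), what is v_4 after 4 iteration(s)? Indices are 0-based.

v_4 = (-2, 14, 7)

v_0 = (0, -2, 1).
v_1 = A·v_0 = (3, -1, 1).
v_2 = A·v_1 = (-4, 5, 4).
v_3 = A·v_2 = (7, -12, 0).
v_4 = A·v_3 = (-2, 14, 7).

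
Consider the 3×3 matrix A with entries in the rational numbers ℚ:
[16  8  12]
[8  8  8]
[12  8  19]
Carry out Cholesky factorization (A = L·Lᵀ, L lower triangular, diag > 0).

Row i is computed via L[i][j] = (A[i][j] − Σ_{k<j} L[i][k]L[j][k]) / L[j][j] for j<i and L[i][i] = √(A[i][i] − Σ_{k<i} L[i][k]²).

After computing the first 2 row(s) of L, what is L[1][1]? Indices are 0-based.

L[1][1] = 2

Step 1: L[0][0] = √(16) = 4.
  L[1][0] = (8) / L[0][0] = 2.
Step 2: L[1][1] = √(4) = 2.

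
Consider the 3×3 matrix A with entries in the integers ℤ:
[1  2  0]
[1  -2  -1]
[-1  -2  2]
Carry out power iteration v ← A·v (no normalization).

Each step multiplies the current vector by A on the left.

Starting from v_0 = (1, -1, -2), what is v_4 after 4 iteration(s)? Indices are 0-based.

v_0 = (1, -1, -2).
v_1 = A·v_0 = (-1, 5, -3).
v_2 = A·v_1 = (9, -8, -15).
v_3 = A·v_2 = (-7, 40, -23).
v_4 = A·v_3 = (73, -64, -119).

v_4 = (73, -64, -119)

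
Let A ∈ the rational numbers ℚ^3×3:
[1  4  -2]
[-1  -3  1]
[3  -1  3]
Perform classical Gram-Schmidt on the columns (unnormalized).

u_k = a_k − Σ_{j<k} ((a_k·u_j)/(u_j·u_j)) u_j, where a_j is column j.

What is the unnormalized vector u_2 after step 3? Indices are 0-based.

Step 1: u_0 = a_0 = (1, -1, 3).
Step 2: u_1 = a_1 − (4/11)·u_0 = (40/11, -29/11, -23/11).
Step 3: u_2 = a_2 − (6/11)·u_0 − (-89/135)·u_1 = (-4/27, -26/135, -2/135).

u_2 = (-4/27, -26/135, -2/135)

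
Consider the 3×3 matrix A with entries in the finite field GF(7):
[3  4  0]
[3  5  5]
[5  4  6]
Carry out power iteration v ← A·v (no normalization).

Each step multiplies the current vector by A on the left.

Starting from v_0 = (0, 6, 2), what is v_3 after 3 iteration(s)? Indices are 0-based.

v_0 = (0, 6, 2).
v_1 = A·v_0 = (3, 5, 1).
v_2 = A·v_1 = (1, 4, 6).
v_3 = A·v_2 = (5, 4, 1).

v_3 = (5, 4, 1)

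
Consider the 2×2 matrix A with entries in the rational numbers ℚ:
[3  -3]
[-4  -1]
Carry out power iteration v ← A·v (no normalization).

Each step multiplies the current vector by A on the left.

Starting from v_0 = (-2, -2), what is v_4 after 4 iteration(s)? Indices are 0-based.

v_4 = (-570, 110)

v_0 = (-2, -2).
v_1 = A·v_0 = (0, 10).
v_2 = A·v_1 = (-30, -10).
v_3 = A·v_2 = (-60, 130).
v_4 = A·v_3 = (-570, 110).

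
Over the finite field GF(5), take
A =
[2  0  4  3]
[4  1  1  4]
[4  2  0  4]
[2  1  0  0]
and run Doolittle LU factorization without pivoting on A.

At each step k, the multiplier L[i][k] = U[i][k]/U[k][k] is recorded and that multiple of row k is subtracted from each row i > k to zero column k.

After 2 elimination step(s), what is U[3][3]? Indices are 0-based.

k=0: U[0][0]=2
  eliminate (1,0): mult=2, new row 1: (0, 1, 3, 3); set L[1][0]=2
  eliminate (2,0): mult=2, new row 2: (0, 2, 2, 3); set L[2][0]=2
  eliminate (3,0): mult=1, new row 3: (0, 1, 1, 2); set L[3][0]=1
k=1: U[1][1]=1
  eliminate (2,1): mult=2, new row 2: (0, 0, 1, 2); set L[2][1]=2
  eliminate (3,1): mult=1, new row 3: (0, 0, 3, 4); set L[3][1]=1

U[3][3] = 4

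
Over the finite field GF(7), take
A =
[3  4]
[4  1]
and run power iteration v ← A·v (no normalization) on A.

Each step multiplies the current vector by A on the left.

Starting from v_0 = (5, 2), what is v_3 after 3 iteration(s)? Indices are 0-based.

v_0 = (5, 2).
v_1 = A·v_0 = (2, 1).
v_2 = A·v_1 = (3, 2).
v_3 = A·v_2 = (3, 0).

v_3 = (3, 0)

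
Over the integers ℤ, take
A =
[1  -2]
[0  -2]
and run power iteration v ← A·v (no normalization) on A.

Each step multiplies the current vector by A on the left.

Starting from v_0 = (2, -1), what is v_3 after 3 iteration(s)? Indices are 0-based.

v_3 = (8, 8)

v_0 = (2, -1).
v_1 = A·v_0 = (4, 2).
v_2 = A·v_1 = (0, -4).
v_3 = A·v_2 = (8, 8).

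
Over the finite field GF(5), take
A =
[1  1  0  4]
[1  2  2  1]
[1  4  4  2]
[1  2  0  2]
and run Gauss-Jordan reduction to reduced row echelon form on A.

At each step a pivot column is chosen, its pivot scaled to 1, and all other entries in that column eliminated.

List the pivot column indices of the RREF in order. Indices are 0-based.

step 1: normalize row 0 (÷1) = (1, 1, 0, 4)
  row 1: subtract 1×row0 = (0, 1, 2, 2)
  row 2: subtract 1×row0 = (0, 3, 4, 3)
  row 3: subtract 1×row0 = (0, 1, 0, 3)
step 2: normalize row 1 (÷1) = (0, 1, 2, 2)
  row 0: subtract 1×row1 = (1, 0, 3, 2)
  row 2: subtract 3×row1 = (0, 0, 3, 2)
  row 3: subtract 1×row1 = (0, 0, 3, 1)
step 3: normalize row 2 (÷3) = (0, 0, 1, 4)
  row 0: subtract 3×row2 = (1, 0, 0, 0)
  row 1: subtract 2×row2 = (0, 1, 0, 4)
  row 3: subtract 3×row2 = (0, 0, 0, 4)
step 4: normalize row 3 (÷4) = (0, 0, 0, 1)
  row 1: subtract 4×row3 = (0, 1, 0, 0)
  row 2: subtract 4×row3 = (0, 0, 1, 0)

pivot columns: 0, 1, 2, 3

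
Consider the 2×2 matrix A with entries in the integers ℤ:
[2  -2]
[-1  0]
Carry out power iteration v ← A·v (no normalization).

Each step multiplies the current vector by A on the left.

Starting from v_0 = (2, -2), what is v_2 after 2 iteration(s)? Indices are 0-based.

v_0 = (2, -2).
v_1 = A·v_0 = (8, -2).
v_2 = A·v_1 = (20, -8).

v_2 = (20, -8)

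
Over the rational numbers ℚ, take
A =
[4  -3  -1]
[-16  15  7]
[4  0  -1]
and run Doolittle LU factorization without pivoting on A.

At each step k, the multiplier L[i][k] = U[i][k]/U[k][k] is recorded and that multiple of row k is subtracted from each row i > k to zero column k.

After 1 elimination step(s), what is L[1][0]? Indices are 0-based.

[col 0] pivot 4
  R1 -= -4*R0 → (0, 3, 3)  (L[1][0] := -4)
  R2 -= 1*R0 → (0, 3, 0)  (L[2][0] := 1)

L[1][0] = -4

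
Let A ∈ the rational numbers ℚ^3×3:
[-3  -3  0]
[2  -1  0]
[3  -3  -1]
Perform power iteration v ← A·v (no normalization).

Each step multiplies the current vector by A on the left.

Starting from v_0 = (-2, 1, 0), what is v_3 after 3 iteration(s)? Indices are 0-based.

v_3 = (-51, 1, -48)

v_0 = (-2, 1, 0).
v_1 = A·v_0 = (3, -5, -9).
v_2 = A·v_1 = (6, 11, 33).
v_3 = A·v_2 = (-51, 1, -48).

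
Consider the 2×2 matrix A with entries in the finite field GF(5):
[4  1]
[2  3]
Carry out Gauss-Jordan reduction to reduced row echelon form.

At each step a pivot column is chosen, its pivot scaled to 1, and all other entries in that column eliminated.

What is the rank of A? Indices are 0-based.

[1] R0 /= 4  ⇒  (1, 4)
     R1 -= 2·R0  ⇒  (0, 0)
column 1 empty below row 1

rank = 1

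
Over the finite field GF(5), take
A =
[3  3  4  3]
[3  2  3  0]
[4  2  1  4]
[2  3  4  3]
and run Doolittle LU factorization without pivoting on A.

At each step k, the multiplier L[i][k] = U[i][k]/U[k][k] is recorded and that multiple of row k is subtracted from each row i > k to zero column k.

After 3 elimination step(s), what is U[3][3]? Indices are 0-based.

U[3][3] = 1

k=0: U[0][0]=3
  eliminate (1,0): mult=1, new row 1: (0, 4, 4, 2); set L[1][0]=1
  eliminate (2,0): mult=3, new row 2: (0, 3, 4, 0); set L[2][0]=3
  eliminate (3,0): mult=4, new row 3: (0, 1, 3, 1); set L[3][0]=4
k=1: U[1][1]=4
  eliminate (2,1): mult=2, new row 2: (0, 0, 1, 1); set L[2][1]=2
  eliminate (3,1): mult=4, new row 3: (0, 0, 2, 3); set L[3][1]=4
k=2: U[2][2]=1
  eliminate (3,2): mult=2, new row 3: (0, 0, 0, 1); set L[3][2]=2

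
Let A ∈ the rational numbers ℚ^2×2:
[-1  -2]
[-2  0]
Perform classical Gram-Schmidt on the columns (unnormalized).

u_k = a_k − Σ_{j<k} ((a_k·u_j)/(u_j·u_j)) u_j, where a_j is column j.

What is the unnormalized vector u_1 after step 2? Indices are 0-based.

Step 1: u_0 = a_0 = (-1, -2).
Step 2: u_1 = a_1 − (2/5)·u_0 = (-8/5, 4/5).

u_1 = (-8/5, 4/5)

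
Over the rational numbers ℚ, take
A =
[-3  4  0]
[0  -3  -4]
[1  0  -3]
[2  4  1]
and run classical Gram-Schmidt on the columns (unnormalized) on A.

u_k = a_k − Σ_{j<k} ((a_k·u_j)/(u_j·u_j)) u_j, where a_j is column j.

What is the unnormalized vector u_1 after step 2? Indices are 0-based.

Step 1: u_0 = a_0 = (-3, 0, 1, 2).
Step 2: u_1 = a_1 − (-2/7)·u_0 = (22/7, -3, 2/7, 32/7).

u_1 = (22/7, -3, 2/7, 32/7)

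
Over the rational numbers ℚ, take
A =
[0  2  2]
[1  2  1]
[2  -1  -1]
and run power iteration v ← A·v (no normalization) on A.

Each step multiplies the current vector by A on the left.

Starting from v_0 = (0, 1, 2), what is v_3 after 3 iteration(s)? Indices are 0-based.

v_3 = (44, 35, -18)

v_0 = (0, 1, 2).
v_1 = A·v_0 = (6, 4, -3).
v_2 = A·v_1 = (2, 11, 11).
v_3 = A·v_2 = (44, 35, -18).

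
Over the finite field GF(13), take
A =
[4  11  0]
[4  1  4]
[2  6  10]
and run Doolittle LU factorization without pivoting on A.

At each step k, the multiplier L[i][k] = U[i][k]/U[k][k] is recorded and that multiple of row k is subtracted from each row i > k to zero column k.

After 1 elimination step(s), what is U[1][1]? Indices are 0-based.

Step 1: pivot at (0,0) is 4.
  row1 ← row1 − (1)·row0  ⇒  L[1][0]=1, U row1=(0, 3, 4)
  row2 ← row2 − (7)·row0  ⇒  L[2][0]=7, U row2=(0, 7, 10)

U[1][1] = 3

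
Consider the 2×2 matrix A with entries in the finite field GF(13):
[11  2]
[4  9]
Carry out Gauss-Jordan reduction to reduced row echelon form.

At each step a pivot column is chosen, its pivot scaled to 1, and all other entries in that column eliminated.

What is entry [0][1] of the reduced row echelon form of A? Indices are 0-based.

[1] R0 /= 11  ⇒  (1, 12)
     R1 -= 4·R0  ⇒  (0, 0)
column 1 empty below row 1

M[0][1] = 12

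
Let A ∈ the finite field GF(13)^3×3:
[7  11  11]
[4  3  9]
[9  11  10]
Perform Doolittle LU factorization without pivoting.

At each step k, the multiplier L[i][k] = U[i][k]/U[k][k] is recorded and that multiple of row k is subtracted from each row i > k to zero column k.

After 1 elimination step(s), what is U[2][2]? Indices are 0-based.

k=0: U[0][0]=7
  eliminate (1,0): mult=8, new row 1: (0, 6, 12); set L[1][0]=8
  eliminate (2,0): mult=5, new row 2: (0, 8, 7); set L[2][0]=5

U[2][2] = 7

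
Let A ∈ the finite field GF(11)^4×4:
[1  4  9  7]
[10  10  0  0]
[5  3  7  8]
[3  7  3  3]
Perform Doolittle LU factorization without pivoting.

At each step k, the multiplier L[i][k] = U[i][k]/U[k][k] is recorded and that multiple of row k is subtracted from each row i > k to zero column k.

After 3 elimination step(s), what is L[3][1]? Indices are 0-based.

[col 0] pivot 1
  R1 -= 10*R0 → (0, 3, 9, 7)  (L[1][0] := 10)
  R2 -= 5*R0 → (0, 5, 6, 6)  (L[2][0] := 5)
  R3 -= 3*R0 → (0, 6, 9, 4)  (L[3][0] := 3)
[col 1] pivot 3
  R2 -= 9*R1 → (0, 0, 2, 9)  (L[2][1] := 9)
  R3 -= 2*R1 → (0, 0, 2, 1)  (L[3][1] := 2)
[col 2] pivot 2
  R3 -= 1*R2 → (0, 0, 0, 3)  (L[3][2] := 1)

L[3][1] = 2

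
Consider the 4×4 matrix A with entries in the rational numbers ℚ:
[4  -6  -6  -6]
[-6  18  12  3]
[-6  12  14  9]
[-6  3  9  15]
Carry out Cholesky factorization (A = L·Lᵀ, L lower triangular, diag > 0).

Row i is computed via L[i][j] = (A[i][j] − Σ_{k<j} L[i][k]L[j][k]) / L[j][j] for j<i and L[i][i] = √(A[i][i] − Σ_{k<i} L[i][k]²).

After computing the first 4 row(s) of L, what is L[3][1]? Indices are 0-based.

Step 1: L[0][0] = √(4) = 2.
  L[1][0] = (-6) / L[0][0] = -3.
Step 2: L[1][1] = √(9) = 3.
  L[2][0] = (-6) / L[0][0] = -3.
  L[2][1] = (3) / L[1][1] = 1.
Step 3: L[2][2] = √(4) = 2.
  L[3][0] = (-6) / L[0][0] = -3.
  L[3][1] = (-6) / L[1][1] = -2.
  L[3][2] = (2) / L[2][2] = 1.
Step 4: L[3][3] = √(1) = 1.

L[3][1] = -2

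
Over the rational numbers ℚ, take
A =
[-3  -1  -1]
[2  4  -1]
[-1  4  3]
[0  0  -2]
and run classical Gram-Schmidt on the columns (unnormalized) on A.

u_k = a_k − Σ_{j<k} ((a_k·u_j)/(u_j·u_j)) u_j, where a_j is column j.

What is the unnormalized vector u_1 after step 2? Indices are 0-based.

u_1 = (1/2, 3, 9/2, 0)

Step 1: u_0 = a_0 = (-3, 2, -1, 0).
Step 2: u_1 = a_1 − (1/2)·u_0 = (1/2, 3, 9/2, 0).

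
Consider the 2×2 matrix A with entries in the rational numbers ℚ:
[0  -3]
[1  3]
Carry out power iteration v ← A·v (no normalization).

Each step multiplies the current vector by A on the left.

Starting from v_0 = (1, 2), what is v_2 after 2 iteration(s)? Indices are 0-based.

v_2 = (-21, 15)

v_0 = (1, 2).
v_1 = A·v_0 = (-6, 7).
v_2 = A·v_1 = (-21, 15).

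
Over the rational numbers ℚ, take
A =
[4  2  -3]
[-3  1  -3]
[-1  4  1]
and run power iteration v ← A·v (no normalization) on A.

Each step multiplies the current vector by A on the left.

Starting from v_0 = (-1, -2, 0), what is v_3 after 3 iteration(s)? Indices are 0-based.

v_3 = (41, 58, 198)

v_0 = (-1, -2, 0).
v_1 = A·v_0 = (-8, 1, -7).
v_2 = A·v_1 = (-9, 46, 5).
v_3 = A·v_2 = (41, 58, 198).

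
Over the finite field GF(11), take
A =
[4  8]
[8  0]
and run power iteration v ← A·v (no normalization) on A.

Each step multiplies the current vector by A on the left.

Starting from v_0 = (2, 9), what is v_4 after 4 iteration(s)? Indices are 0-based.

v_0 = (2, 9).
v_1 = A·v_0 = (3, 5).
v_2 = A·v_1 = (8, 2).
v_3 = A·v_2 = (4, 9).
v_4 = A·v_3 = (0, 10).

v_4 = (0, 10)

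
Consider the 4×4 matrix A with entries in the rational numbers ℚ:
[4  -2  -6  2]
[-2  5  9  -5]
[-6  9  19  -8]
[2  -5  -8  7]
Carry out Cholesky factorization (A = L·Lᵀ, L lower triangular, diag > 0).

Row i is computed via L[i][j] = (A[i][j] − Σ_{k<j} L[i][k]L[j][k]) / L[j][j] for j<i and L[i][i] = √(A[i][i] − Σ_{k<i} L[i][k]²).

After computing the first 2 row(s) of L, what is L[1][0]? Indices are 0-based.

L[1][0] = -1

Step 1: L[0][0] = √(4) = 2.
  L[1][0] = (-2) / L[0][0] = -1.
Step 2: L[1][1] = √(4) = 2.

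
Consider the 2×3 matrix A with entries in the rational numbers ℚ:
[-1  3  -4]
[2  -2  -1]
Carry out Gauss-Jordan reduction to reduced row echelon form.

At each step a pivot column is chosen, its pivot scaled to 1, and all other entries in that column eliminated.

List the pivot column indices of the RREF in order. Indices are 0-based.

step 1: normalize row 0 (÷-1) = (1, -3, 4)
  row 1: subtract 2×row0 = (0, 4, -9)
step 2: normalize row 1 (÷4) = (0, 1, -9/4)
  row 0: subtract -3×row1 = (1, 0, -11/4)

pivot columns: 0, 1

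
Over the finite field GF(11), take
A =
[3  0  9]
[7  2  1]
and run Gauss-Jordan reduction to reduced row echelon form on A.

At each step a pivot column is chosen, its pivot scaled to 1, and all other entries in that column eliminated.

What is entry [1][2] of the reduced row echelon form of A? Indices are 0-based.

M[1][2] = 1

[1] R0 /= 3  ⇒  (1, 0, 3)
     R1 -= 7·R0  ⇒  (0, 2, 2)
[2] R1 /= 2  ⇒  (0, 1, 1)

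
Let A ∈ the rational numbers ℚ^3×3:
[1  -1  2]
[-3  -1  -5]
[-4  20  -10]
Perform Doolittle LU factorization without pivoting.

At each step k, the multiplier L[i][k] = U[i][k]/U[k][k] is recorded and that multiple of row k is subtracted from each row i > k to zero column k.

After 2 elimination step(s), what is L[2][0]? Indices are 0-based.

k=0: U[0][0]=1
  eliminate (1,0): mult=-3, new row 1: (0, -4, 1); set L[1][0]=-3
  eliminate (2,0): mult=-4, new row 2: (0, 16, -2); set L[2][0]=-4
k=1: U[1][1]=-4
  eliminate (2,1): mult=-4, new row 2: (0, 0, 2); set L[2][1]=-4

L[2][0] = -4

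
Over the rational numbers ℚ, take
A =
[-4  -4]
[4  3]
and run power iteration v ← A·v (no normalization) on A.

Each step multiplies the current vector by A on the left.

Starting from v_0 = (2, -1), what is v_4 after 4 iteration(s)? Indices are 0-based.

v_4 = (-4, 23)

v_0 = (2, -1).
v_1 = A·v_0 = (-4, 5).
v_2 = A·v_1 = (-4, -1).
v_3 = A·v_2 = (20, -19).
v_4 = A·v_3 = (-4, 23).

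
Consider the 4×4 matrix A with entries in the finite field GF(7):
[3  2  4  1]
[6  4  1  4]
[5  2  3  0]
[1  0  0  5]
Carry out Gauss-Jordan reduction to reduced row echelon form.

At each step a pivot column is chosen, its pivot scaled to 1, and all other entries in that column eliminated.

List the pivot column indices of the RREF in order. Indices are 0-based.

pivot columns: 0, 1, 2, 3

pivot(0,0)=3: scale R0 → (1, 3, 6, 5)
  clear (1,0): R1 −= (6)R0 → (0, 0, 0, 2)
  clear (2,0): R2 −= (5)R0 → (0, 1, 1, 3)
  clear (3,0): R3 −= (1)R0 → (0, 4, 1, 0)
pivot(1,1): swap R1↔R2
pivot(1,1)=1: scale R1 → (0, 1, 1, 3)
  clear (0,1): R0 −= (3)R1 → (1, 0, 3, 3)
  clear (3,1): R3 −= (4)R1 → (0, 0, 4, 2)
pivot(2,2): swap R2↔R3
pivot(2,2)=4: scale R2 → (0, 0, 1, 4)
  clear (0,2): R0 −= (3)R2 → (1, 0, 0, 5)
  clear (1,2): R1 −= (1)R2 → (0, 1, 0, 6)
pivot(3,3)=2: scale R3 → (0, 0, 0, 1)
  clear (0,3): R0 −= (5)R3 → (1, 0, 0, 0)
  clear (1,3): R1 −= (6)R3 → (0, 1, 0, 0)
  clear (2,3): R2 −= (4)R3 → (0, 0, 1, 0)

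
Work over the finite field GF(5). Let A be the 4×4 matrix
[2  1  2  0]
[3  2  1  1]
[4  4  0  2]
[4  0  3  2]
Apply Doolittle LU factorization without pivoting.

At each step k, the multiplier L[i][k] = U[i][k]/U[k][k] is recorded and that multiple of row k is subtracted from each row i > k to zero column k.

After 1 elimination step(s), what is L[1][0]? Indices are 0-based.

k=0: U[0][0]=2
  eliminate (1,0): mult=4, new row 1: (0, 3, 3, 1); set L[1][0]=4
  eliminate (2,0): mult=2, new row 2: (0, 2, 1, 2); set L[2][0]=2
  eliminate (3,0): mult=2, new row 3: (0, 3, 4, 2); set L[3][0]=2

L[1][0] = 4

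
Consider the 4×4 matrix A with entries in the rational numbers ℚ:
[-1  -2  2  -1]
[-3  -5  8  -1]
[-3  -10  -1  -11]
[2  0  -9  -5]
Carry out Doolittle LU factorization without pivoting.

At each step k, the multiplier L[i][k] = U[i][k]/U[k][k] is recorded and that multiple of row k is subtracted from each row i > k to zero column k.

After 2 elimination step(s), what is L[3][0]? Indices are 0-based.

Step 1: pivot at (0,0) is -1.
  row1 ← row1 − (3)·row0  ⇒  L[1][0]=3, U row1=(0, 1, 2, 2)
  row2 ← row2 − (3)·row0  ⇒  L[2][0]=3, U row2=(0, -4, -7, -8)
  row3 ← row3 − (-2)·row0  ⇒  L[3][0]=-2, U row3=(0, -4, -5, -7)
Step 2: pivot at (1,1) is 1.
  row2 ← row2 − (-4)·row1  ⇒  L[2][1]=-4, U row2=(0, 0, 1, 0)
  row3 ← row3 − (-4)·row1  ⇒  L[3][1]=-4, U row3=(0, 0, 3, 1)

L[3][0] = -2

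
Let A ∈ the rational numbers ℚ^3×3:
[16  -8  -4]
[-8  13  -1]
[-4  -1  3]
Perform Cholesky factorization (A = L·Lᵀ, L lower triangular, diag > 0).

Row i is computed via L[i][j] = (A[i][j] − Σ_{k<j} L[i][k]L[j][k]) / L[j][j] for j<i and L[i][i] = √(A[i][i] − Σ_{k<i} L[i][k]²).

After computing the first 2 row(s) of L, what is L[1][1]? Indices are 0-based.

Step 1: L[0][0] = √(16) = 4.
  L[1][0] = (-8) / L[0][0] = -2.
Step 2: L[1][1] = √(9) = 3.

L[1][1] = 3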